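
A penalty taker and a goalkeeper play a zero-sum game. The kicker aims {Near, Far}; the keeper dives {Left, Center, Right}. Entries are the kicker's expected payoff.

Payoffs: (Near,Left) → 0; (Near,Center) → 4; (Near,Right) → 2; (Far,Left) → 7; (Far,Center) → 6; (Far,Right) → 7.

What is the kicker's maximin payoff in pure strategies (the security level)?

6

Row minima: Near → 0, Far → 6.
The best of these is 6.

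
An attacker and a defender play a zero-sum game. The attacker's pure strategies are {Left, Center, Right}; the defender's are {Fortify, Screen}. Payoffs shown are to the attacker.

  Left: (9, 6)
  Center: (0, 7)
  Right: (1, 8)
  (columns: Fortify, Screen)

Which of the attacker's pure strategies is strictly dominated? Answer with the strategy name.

Right gives a strictly higher payoff than Center against every column: 1 > 0, 8 > 7.
So Center is strictly dominated and the attacker never plays it.

Center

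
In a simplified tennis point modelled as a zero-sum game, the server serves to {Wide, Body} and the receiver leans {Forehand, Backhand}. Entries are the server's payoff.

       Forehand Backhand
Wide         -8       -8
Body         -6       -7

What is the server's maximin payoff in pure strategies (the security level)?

Row minima: Wide → -8, Body → -7.
The best of these is -7.

-7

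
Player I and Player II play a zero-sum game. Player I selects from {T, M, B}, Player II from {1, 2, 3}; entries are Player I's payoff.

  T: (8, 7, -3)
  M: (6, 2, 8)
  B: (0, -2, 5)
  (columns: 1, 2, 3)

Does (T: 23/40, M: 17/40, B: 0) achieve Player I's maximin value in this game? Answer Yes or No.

No

Against 1 this mix gives (23/40)·8 + (17/40)·6 = 143/20.
Against 2 this mix gives (23/40)·7 + (17/40)·2 = 39/8.
Against 3 this mix gives (23/40)·(-3) + (17/40)·8 = 67/40.
Player II will play 3, holding Player I to 67/40. Shifting weight toward the row that does better against 3 would raise this floor (the equalizing mix achieves 31/8 against both 3 and 2), so the proposed strategy is not optimal.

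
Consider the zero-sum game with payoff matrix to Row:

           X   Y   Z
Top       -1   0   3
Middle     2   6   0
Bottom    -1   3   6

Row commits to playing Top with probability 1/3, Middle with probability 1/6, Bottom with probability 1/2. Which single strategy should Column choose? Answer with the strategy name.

X

If Column plays X, Row's expected payoff is (1/3)·(-1) + (1/6)·2 + (1/2)·(-1) = -1/2.
If Column plays Y, Row's expected payoff is (1/3)·0 + (1/6)·6 + (1/2)·3 = 5/2.
If Column plays Z, Row's expected payoff is (1/3)·3 + (1/6)·0 + (1/2)·6 = 4.
Column minimizes Row's payoff; the smallest is -1/2, so the best response is X.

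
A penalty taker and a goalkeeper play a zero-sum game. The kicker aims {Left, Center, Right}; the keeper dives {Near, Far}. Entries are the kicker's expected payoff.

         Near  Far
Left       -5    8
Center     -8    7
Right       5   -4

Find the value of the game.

Row minima: Left → -5, Center → -8, Right → -4; maximin = -4.
Column maxima: Near → 5, Far → 8; minimax = 5.
-4 ≠ 5, so there is no saddle point; optimal play is mixed.
Center is strictly dominated by Left, so the kicker never plays it.
On the remaining 2×2 (Left, Right vs Near, Far):
Let the kicker play Left with probability p. Expected payoff against Near: (-5)p + 5(1−p) = −10p + 5; against Far: 8p + (-4)(1−p) = 12p − 4.
Setting these equal: −10p + 5 = 12p − 4 ⇒ −22p = -9 ⇒ p = 9/22, and the value is (-10)·(9/22) + 5 = 10/11.
For the keeper: with q = P(Near), equating Left's and Right's payoffs gives −13q + 8 = 9q − 4 ⇒ q = 6/11.

10/11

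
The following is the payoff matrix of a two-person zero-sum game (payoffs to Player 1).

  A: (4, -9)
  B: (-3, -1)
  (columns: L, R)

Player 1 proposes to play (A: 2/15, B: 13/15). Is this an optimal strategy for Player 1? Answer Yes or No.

Yes

Against L this mix gives (2/15)·4 + (13/15)·(-3) = -31/15.
Against R this mix gives (2/15)·(-9) + (13/15)·(-1) = -31/15.
All of Player 2's active replies (L, R) yield -31/15, and no column does worse for Player 1. The mix makes Player 2 indifferent and guarantees -31/15, so it is optimal.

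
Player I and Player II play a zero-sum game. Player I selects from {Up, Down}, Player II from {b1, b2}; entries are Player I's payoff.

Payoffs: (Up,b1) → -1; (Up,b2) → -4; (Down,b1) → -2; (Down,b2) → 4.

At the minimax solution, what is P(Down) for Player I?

1/3

Row minima: Up → -4, Down → -2; maximin = -2.
Column maxima: b1 → -1, b2 → 4; minimax = -1.
-2 ≠ -1, so there is no saddle point; optimal play is mixed.
Let Player I play Up with probability p. Expected payoff against b1: (-1)p + (-2)(1−p) = p − 2; against b2: (-4)p + 4(1−p) = −8p + 4.
Setting these equal: p − 2 = −8p + 4 ⇒ 9p = 6 ⇒ p = 2/3, and the value is (1)·(2/3) − 2 = -4/3.
For Player II: with q = P(b1), equating Up's and Down's payoffs gives 3q − 4 = −6q + 4 ⇒ q = 8/9.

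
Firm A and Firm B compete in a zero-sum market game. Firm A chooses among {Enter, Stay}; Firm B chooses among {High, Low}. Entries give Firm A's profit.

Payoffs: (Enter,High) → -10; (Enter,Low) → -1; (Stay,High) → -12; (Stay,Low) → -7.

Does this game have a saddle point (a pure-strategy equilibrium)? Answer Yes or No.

Row minima: Enter → -10, Stay → -12; maximin = -10.
Column maxima: High → -10, Low → -1; minimax = -10.
maximin = minimax = -10, so a saddle point exists.

Yes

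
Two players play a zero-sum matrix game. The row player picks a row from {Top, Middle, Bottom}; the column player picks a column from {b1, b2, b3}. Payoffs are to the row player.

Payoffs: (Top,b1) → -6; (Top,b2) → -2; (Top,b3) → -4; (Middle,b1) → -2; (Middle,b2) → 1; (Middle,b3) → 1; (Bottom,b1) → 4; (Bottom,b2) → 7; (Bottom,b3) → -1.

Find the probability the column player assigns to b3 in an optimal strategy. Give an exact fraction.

3/4

Row minima: Top → -6, Middle → -2, Bottom → -1; maximin = -1.
Column maxima: b1 → 4, b2 → 7, b3 → 1; minimax = 1.
-1 ≠ 1, so there is no saddle point; optimal play is mixed.
Top is strictly dominated by Middle, so the row player never plays it.
b2 is strictly dominated by b1 (it gives the row player strictly more in every row), so the column player never plays it.
On the remaining 2×2 (Middle, Bottom vs b1, b3):
Let the row player play Middle with probability p. Expected payoff against b1: (-2)p + 4(1−p) = −6p + 4; against b3: 1p + (-1)(1−p) = 2p − 1.
Setting these equal: −6p + 4 = 2p − 1 ⇒ −8p = -5 ⇒ p = 5/8, and the value is (-6)·(5/8) + 4 = 1/4.
For the column player: with q = P(b1), equating Middle's and Bottom's payoffs gives −3q + 1 = 5q − 1 ⇒ q = 1/4.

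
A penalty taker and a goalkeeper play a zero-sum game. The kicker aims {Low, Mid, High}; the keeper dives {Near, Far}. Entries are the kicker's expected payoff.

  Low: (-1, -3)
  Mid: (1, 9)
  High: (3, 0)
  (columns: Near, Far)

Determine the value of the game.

27/11

Row minima: Low → -3, Mid → 1, High → 0; maximin = 1.
Column maxima: Near → 3, Far → 9; minimax = 3.
1 ≠ 3, so there is no saddle point; optimal play is mixed.
Low is strictly dominated by Mid, so the kicker never plays it.
On the remaining 2×2 (Mid, High vs Near, Far):
Let the kicker play Mid with probability p. Expected payoff against Near: 1p + 3(1−p) = −2p + 3; against Far: 9p + 0(1−p) = 9p.
Setting these equal: −2p + 3 = 9p ⇒ −11p = -3 ⇒ p = 3/11, and the value is (-2)·(3/11) + 3 = 27/11.
For the keeper: with q = P(Near), equating Mid's and High's payoffs gives −8q + 9 = 3q ⇒ q = 9/11.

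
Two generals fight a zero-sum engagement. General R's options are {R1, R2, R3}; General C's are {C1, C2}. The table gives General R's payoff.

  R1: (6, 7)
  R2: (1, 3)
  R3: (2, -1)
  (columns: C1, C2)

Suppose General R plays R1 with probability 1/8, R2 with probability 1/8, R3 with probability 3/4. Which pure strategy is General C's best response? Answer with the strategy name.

C2

If General C plays C1, General R's expected payoff is (1/8)·6 + (1/8)·1 + (3/4)·2 = 19/8.
If General C plays C2, General R's expected payoff is (1/8)·7 + (1/8)·3 + (3/4)·(-1) = 1/2.
General C minimizes General R's payoff; the smallest is 1/2, so the best response is C2.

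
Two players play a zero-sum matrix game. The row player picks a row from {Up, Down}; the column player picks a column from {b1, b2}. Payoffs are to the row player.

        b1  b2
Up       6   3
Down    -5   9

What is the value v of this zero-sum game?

69/17

Row minima: Up → 3, Down → -5; maximin = 3.
Column maxima: b1 → 6, b2 → 9; minimax = 6.
3 ≠ 6, so there is no saddle point; optimal play is mixed.
Let the row player play Up with probability p. Expected payoff against b1: 6p + (-5)(1−p) = 11p − 5; against b2: 3p + 9(1−p) = −6p + 9.
Setting these equal: 11p − 5 = −6p + 9 ⇒ 17p = 14 ⇒ p = 14/17, and the value is (11)·(14/17) − 5 = 69/17.
For the column player: with q = P(b1), equating Up's and Down's payoffs gives 3q + 3 = −14q + 9 ⇒ q = 6/17.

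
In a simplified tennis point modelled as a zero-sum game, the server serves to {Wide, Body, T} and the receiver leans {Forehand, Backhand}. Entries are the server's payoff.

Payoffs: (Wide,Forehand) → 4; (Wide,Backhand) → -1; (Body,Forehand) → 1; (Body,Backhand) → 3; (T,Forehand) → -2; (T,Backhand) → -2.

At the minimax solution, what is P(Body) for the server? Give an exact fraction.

5/7

Row minima: Wide → -1, Body → 1, T → -2; maximin = 1.
Column maxima: Forehand → 4, Backhand → 3; minimax = 3.
1 ≠ 3, so there is no saddle point; optimal play is mixed.
T is strictly dominated by Wide, so the server never plays it.
On the remaining 2×2 (Wide, Body vs Forehand, Backhand):
Let the server play Wide with probability p. Expected payoff against Forehand: 4p + 1(1−p) = 3p + 1; against Backhand: (-1)p + 3(1−p) = −4p + 3.
Setting these equal: 3p + 1 = −4p + 3 ⇒ 7p = 2 ⇒ p = 2/7, and the value is (3)·(2/7) + 1 = 13/7.
For the receiver: with q = P(Forehand), equating Wide's and Body's payoffs gives 5q − 1 = −2q + 3 ⇒ q = 4/7.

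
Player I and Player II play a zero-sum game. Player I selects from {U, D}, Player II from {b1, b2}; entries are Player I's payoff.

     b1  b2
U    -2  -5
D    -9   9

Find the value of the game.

-3

Row minima: U → -5, D → -9; maximin = -5.
Column maxima: b1 → -2, b2 → 9; minimax = -2.
-5 ≠ -2, so there is no saddle point; optimal play is mixed.
Let Player I play U with probability p. Expected payoff against b1: (-2)p + (-9)(1−p) = 7p − 9; against b2: (-5)p + 9(1−p) = −14p + 9.
Setting these equal: 7p − 9 = −14p + 9 ⇒ 21p = 18 ⇒ p = 6/7, and the value is (7)·(6/7) − 9 = -3.
For Player II: with q = P(b1), equating U's and D's payoffs gives 3q − 5 = −18q + 9 ⇒ q = 2/3.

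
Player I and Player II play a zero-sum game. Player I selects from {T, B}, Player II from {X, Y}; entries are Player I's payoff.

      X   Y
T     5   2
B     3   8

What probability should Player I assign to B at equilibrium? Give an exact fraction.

Row minima: T → 2, B → 3; maximin = 3.
Column maxima: X → 5, Y → 8; minimax = 5.
3 ≠ 5, so there is no saddle point; optimal play is mixed.
Let Player I play T with probability p. Expected payoff against X: 5p + 3(1−p) = 2p + 3; against Y: 2p + 8(1−p) = −6p + 8.
Setting these equal: 2p + 3 = −6p + 8 ⇒ 8p = 5 ⇒ p = 5/8, and the value is (2)·(5/8) + 3 = 17/4.
For Player II: with q = P(X), equating T's and B's payoffs gives 3q + 2 = −5q + 8 ⇒ q = 3/4.

3/8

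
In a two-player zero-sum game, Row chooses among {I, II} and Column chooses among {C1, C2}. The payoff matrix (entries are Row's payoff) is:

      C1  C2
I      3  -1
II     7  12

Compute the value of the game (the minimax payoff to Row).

Row minima: I → -1, II → 7; maximin = 7.
Column maxima: C1 → 7, C2 → 12; minimax = 7.
Since maximin = minimax = 7, there is a saddle point and the value is 7.

7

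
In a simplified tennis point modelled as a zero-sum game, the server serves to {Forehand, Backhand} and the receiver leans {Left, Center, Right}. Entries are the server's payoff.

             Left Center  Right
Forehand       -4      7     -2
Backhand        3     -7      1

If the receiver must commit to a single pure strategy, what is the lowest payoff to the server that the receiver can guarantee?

Column maxima: Left → 3, Center → 7, Right → 1.
The smallest of these is 1.

1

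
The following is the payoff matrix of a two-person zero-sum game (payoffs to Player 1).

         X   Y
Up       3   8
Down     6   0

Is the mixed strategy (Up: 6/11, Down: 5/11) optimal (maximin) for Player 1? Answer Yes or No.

Yes

Against X this mix gives (6/11)·3 + (5/11)·6 = 48/11.
Against Y this mix gives (6/11)·8 + (5/11)·0 = 48/11.
All of Player 2's active replies (X, Y) yield 48/11, and no column does worse for Player 1. The mix makes Player 2 indifferent and guarantees 48/11, so it is optimal.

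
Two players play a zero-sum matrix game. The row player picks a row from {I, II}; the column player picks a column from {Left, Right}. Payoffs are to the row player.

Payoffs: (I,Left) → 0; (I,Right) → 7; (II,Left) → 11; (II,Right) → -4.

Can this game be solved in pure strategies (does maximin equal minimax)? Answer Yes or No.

Row minima: I → 0, II → -4; maximin = 0.
Column maxima: Left → 11, Right → 7; minimax = 7.
0 ≠ 7, so no pure-strategy equilibrium exists.

No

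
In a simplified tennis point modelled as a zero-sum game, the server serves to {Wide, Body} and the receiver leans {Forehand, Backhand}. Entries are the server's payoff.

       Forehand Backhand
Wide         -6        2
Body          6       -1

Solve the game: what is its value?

2/5

Row minima: Wide → -6, Body → -1; maximin = -1.
Column maxima: Forehand → 6, Backhand → 2; minimax = 2.
-1 ≠ 2, so there is no saddle point; optimal play is mixed.
Let the server play Wide with probability p. Expected payoff against Forehand: (-6)p + 6(1−p) = −12p + 6; against Backhand: 2p + (-1)(1−p) = 3p − 1.
Setting these equal: −12p + 6 = 3p − 1 ⇒ −15p = -7 ⇒ p = 7/15, and the value is (-12)·(7/15) + 6 = 2/5.
For the receiver: with q = P(Forehand), equating Wide's and Body's payoffs gives −8q + 2 = 7q − 1 ⇒ q = 1/5.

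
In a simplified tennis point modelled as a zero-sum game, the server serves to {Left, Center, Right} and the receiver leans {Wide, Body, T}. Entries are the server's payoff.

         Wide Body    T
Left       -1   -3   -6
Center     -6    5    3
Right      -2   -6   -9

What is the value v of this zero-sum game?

-39/14

Row minima: Left → -6, Center → -6, Right → -9; maximin = -6.
Column maxima: Wide → -1, Body → 5, T → 3; minimax = -1.
-6 ≠ -1, so there is no saddle point; optimal play is mixed.
Right is strictly dominated by Left, so the server never plays it.
Body is strictly dominated by T (it gives the server strictly more in every row), so the receiver never plays it.
On the remaining 2×2 (Left, Center vs Wide, T):
Let the server play Left with probability p. Expected payoff against Wide: (-1)p + (-6)(1−p) = 5p − 6; against T: (-6)p + 3(1−p) = −9p + 3.
Setting these equal: 5p − 6 = −9p + 3 ⇒ 14p = 9 ⇒ p = 9/14, and the value is (5)·(9/14) − 6 = -39/14.
For the receiver: with q = P(Wide), equating Left's and Center's payoffs gives 5q − 6 = −9q + 3 ⇒ q = 9/14.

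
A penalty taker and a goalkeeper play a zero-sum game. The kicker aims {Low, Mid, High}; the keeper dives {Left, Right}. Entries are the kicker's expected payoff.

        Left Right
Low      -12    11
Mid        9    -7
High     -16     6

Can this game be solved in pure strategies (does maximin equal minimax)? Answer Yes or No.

Row minima: Low → -12, Mid → -7, High → -16; maximin = -7.
Column maxima: Left → 9, Right → 11; minimax = 9.
-7 ≠ 9, so no pure-strategy equilibrium exists.

No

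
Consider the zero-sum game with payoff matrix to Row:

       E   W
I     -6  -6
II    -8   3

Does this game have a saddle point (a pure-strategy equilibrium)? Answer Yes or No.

Yes

Row minima: I → -6, II → -8; maximin = -6.
Column maxima: E → -6, W → 3; minimax = -6.
maximin = minimax = -6, so a saddle point exists.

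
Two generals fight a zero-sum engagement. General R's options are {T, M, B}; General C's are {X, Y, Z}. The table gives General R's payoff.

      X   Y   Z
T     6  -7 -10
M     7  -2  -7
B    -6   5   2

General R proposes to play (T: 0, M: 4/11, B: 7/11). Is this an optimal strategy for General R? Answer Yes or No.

Against X this mix gives (4/11)·7 + (7/11)·(-6) = -14/11.
Against Y this mix gives (4/11)·(-2) + (7/11)·5 = 27/11.
Against Z this mix gives (4/11)·(-7) + (7/11)·2 = -14/11.
All of General C's active replies (X, Z) yield -14/11, and no column does worse for General R. The mix makes General C indifferent and guarantees -14/11, so it is optimal.

Yes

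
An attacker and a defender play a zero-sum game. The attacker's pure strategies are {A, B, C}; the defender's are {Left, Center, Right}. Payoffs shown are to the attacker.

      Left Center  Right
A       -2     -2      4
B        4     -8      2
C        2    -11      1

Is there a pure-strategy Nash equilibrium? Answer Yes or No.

Yes

Row minima: A → -2, B → -8, C → -11; maximin = -2.
Column maxima: Left → 4, Center → -2, Right → 4; minimax = -2.
maximin = minimax = -2, so a saddle point exists.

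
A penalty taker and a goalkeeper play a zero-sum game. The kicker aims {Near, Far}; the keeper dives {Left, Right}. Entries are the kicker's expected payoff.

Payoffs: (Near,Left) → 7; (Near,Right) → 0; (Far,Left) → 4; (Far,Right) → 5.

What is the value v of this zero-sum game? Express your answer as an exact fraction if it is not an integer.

35/8

Row minima: Near → 0, Far → 4; maximin = 4.
Column maxima: Left → 7, Right → 5; minimax = 5.
4 ≠ 5, so there is no saddle point; optimal play is mixed.
Let the kicker play Near with probability p. Expected payoff against Left: 7p + 4(1−p) = 3p + 4; against Right: 0p + 5(1−p) = −5p + 5.
Setting these equal: 3p + 4 = −5p + 5 ⇒ 8p = 1 ⇒ p = 1/8, and the value is (3)·(1/8) + 4 = 35/8.
For the keeper: with q = P(Left), equating Near's and Far's payoffs gives 7q = −q + 5 ⇒ q = 5/8.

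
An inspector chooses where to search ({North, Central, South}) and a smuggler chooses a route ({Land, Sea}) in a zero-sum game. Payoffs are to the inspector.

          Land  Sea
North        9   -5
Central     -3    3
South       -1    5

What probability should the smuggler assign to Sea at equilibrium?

1/2

Row minima: North → -5, Central → -3, South → -1; maximin = -1.
Column maxima: Land → 9, Sea → 5; minimax = 5.
-1 ≠ 5, so there is no saddle point; optimal play is mixed.
Central is strictly dominated by South, so the inspector never plays it.
On the remaining 2×2 (North, South vs Land, Sea):
Let the inspector play North with probability p. Expected payoff against Land: 9p + (-1)(1−p) = 10p − 1; against Sea: (-5)p + 5(1−p) = −10p + 5.
Setting these equal: 10p − 1 = −10p + 5 ⇒ 20p = 6 ⇒ p = 3/10, and the value is (10)·(3/10) − 1 = 2.
For the smuggler: with q = P(Land), equating North's and South's payoffs gives 14q − 5 = −6q + 5 ⇒ q = 1/2.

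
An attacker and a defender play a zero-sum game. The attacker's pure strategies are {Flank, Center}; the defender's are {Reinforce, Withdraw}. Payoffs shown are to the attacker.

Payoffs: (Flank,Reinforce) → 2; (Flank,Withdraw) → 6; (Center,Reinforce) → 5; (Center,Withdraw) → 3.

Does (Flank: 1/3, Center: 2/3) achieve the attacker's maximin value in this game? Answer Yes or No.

Yes

Against Reinforce this mix gives (1/3)·2 + (2/3)·5 = 4.
Against Withdraw this mix gives (1/3)·6 + (2/3)·3 = 4.
All of the defender's active replies (Reinforce, Withdraw) yield 4, and no column does worse for the attacker. The mix makes the defender indifferent and guarantees 4, so it is optimal.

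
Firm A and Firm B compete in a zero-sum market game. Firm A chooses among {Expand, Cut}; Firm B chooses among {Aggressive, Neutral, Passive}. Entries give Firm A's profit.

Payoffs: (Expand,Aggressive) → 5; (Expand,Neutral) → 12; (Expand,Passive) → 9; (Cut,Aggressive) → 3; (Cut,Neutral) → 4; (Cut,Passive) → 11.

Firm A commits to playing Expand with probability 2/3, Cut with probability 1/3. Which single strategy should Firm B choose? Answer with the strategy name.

If Firm B plays Aggressive, Firm A's expected payoff is (2/3)·5 + (1/3)·3 = 13/3.
If Firm B plays Neutral, Firm A's expected payoff is (2/3)·12 + (1/3)·4 = 28/3.
If Firm B plays Passive, Firm A's expected payoff is (2/3)·9 + (1/3)·11 = 29/3.
Firm B minimizes Firm A's payoff; the smallest is 13/3, so the best response is Aggressive.

Aggressive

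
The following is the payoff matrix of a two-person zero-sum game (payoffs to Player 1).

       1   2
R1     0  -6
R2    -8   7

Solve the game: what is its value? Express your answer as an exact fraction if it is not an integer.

Row minima: R1 → -6, R2 → -8; maximin = -6.
Column maxima: 1 → 0, 2 → 7; minimax = 0.
-6 ≠ 0, so there is no saddle point; optimal play is mixed.
Let Player 1 play R1 with probability p. Expected payoff against 1: 0p + (-8)(1−p) = 8p − 8; against 2: (-6)p + 7(1−p) = −13p + 7.
Setting these equal: 8p − 8 = −13p + 7 ⇒ 21p = 15 ⇒ p = 5/7, and the value is (8)·(5/7) − 8 = -16/7.
For Player 2: with q = P(1), equating R1's and R2's payoffs gives 6q − 6 = −15q + 7 ⇒ q = 13/21.

-16/7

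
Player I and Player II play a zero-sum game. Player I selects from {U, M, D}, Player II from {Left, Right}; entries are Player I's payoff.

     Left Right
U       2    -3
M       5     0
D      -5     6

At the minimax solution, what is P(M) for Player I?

Row minima: U → -3, M → 0, D → -5; maximin = 0.
Column maxima: Left → 5, Right → 6; minimax = 5.
0 ≠ 5, so there is no saddle point; optimal play is mixed.
U is strictly dominated by M, so Player I never plays it.
On the remaining 2×2 (M, D vs Left, Right):
Let Player I play M with probability p. Expected payoff against Left: 5p + (-5)(1−p) = 10p − 5; against Right: 0p + 6(1−p) = −6p + 6.
Setting these equal: 10p − 5 = −6p + 6 ⇒ 16p = 11 ⇒ p = 11/16, and the value is (10)·(11/16) − 5 = 15/8.
For Player II: with q = P(Left), equating M's and D's payoffs gives 5q = −11q + 6 ⇒ q = 3/8.

11/16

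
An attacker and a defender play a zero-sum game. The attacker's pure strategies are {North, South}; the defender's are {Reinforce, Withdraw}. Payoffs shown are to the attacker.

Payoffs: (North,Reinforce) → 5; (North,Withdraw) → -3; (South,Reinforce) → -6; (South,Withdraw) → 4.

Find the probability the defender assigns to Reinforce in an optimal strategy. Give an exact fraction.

7/18

Row minima: North → -3, South → -6; maximin = -3.
Column maxima: Reinforce → 5, Withdraw → 4; minimax = 4.
-3 ≠ 4, so there is no saddle point; optimal play is mixed.
Let the attacker play North with probability p. Expected payoff against Reinforce: 5p + (-6)(1−p) = 11p − 6; against Withdraw: (-3)p + 4(1−p) = −7p + 4.
Setting these equal: 11p − 6 = −7p + 4 ⇒ 18p = 10 ⇒ p = 5/9, and the value is (11)·(5/9) − 6 = 1/9.
For the defender: with q = P(Reinforce), equating North's and South's payoffs gives 8q − 3 = −10q + 4 ⇒ q = 7/18.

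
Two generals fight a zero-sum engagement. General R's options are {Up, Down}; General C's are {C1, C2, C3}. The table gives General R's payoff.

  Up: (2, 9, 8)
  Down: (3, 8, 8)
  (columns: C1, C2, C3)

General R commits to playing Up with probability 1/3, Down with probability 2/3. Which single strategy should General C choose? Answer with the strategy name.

If General C plays C1, General R's expected payoff is (1/3)·2 + (2/3)·3 = 8/3.
If General C plays C2, General R's expected payoff is (1/3)·9 + (2/3)·8 = 25/3.
If General C plays C3, General R's expected payoff is (1/3)·8 + (2/3)·8 = 8.
General C minimizes General R's payoff; the smallest is 8/3, so the best response is C1.

C1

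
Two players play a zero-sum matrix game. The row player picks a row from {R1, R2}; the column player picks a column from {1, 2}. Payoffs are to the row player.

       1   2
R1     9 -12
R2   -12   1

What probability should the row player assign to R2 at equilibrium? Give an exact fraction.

21/34

Row minima: R1 → -12, R2 → -12; maximin = -12.
Column maxima: 1 → 9, 2 → 1; minimax = 1.
-12 ≠ 1, so there is no saddle point; optimal play is mixed.
Let the row player play R1 with probability p. Expected payoff against 1: 9p + (-12)(1−p) = 21p − 12; against 2: (-12)p + 1(1−p) = −13p + 1.
Setting these equal: 21p − 12 = −13p + 1 ⇒ 34p = 13 ⇒ p = 13/34, and the value is (21)·(13/34) − 12 = -135/34.
For the column player: with q = P(1), equating R1's and R2's payoffs gives 21q − 12 = −13q + 1 ⇒ q = 13/34.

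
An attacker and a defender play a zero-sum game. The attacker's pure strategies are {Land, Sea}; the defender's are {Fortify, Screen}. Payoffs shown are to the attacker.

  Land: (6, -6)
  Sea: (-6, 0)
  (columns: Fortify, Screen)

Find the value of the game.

-2

Row minima: Land → -6, Sea → -6; maximin = -6.
Column maxima: Fortify → 6, Screen → 0; minimax = 0.
-6 ≠ 0, so there is no saddle point; optimal play is mixed.
Let the attacker play Land with probability p. Expected payoff against Fortify: 6p + (-6)(1−p) = 12p − 6; against Screen: (-6)p + 0(1−p) = −6p.
Setting these equal: 12p − 6 = −6p ⇒ 18p = 6 ⇒ p = 1/3, and the value is (12)·(1/3) − 6 = -2.
For the defender: with q = P(Fortify), equating Land's and Sea's payoffs gives 12q − 6 = −6q ⇒ q = 1/3.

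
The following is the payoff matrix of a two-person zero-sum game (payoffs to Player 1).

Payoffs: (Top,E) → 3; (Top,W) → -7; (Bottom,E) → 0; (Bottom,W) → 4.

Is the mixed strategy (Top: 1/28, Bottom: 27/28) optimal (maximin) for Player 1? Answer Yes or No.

No

Against E this mix gives (1/28)·3 + (27/28)·0 = 3/28.
Against W this mix gives (1/28)·(-7) + (27/28)·4 = 101/28.
Player 2 will play E, holding Player 1 to 3/28. Shifting weight toward the row that does better against E would raise this floor (the equalizing mix achieves 6/7 against both E and W), so the proposed strategy is not optimal.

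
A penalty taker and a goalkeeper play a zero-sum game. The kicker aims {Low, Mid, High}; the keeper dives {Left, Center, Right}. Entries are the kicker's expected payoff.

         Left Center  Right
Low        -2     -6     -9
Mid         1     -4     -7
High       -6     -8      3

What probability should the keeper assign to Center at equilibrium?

Row minima: Low → -9, Mid → -7, High → -8; maximin = -7.
Column maxima: Left → 1, Center → -4, Right → 3; minimax = -4.
-7 ≠ -4, so there is no saddle point; optimal play is mixed.
Low is strictly dominated by Mid, so the kicker never plays it.
Left is strictly dominated by Center (it gives the kicker strictly more in every row), so the keeper never plays it.
On the remaining 2×2 (Mid, High vs Center, Right):
Let the kicker play Mid with probability p. Expected payoff against Center: (-4)p + (-8)(1−p) = 4p − 8; against Right: (-7)p + 3(1−p) = −10p + 3.
Setting these equal: 4p − 8 = −10p + 3 ⇒ 14p = 11 ⇒ p = 11/14, and the value is (4)·(11/14) − 8 = -34/7.
For the keeper: with q = P(Center), equating Mid's and High's payoffs gives 3q − 7 = −11q + 3 ⇒ q = 5/7.

5/7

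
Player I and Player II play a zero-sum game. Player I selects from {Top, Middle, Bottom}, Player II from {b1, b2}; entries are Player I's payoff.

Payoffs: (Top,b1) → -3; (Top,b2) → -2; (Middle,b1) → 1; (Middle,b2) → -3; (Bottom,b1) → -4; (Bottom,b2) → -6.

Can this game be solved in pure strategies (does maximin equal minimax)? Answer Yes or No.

Row minima: Top → -3, Middle → -3, Bottom → -6; maximin = -3.
Column maxima: b1 → 1, b2 → -2; minimax = -2.
-3 ≠ -2, so no pure-strategy equilibrium exists.

No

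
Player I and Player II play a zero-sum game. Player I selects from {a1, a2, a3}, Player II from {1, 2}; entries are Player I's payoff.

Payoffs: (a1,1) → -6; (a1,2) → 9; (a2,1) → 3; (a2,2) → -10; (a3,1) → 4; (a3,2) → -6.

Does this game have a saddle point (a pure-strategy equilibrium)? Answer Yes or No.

Row minima: a1 → -6, a2 → -10, a3 → -6; maximin = -6.
Column maxima: 1 → 4, 2 → 9; minimax = 4.
-6 ≠ 4, so no pure-strategy equilibrium exists.

No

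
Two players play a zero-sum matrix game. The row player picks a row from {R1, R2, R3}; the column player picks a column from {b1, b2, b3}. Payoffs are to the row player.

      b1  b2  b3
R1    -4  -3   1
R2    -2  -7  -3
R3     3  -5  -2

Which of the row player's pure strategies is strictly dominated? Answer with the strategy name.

R3 gives a strictly higher payoff than R2 against every column: 3 > -2, -5 > -7, -2 > -3.
So R2 is strictly dominated and the row player never plays it.

R2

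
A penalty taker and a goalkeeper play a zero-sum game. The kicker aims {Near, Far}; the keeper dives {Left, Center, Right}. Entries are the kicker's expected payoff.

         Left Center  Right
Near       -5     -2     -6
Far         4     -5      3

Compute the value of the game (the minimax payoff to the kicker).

-3

Row minima: Near → -6, Far → -5; maximin = -5.
Column maxima: Left → 4, Center → -2, Right → 3; minimax = -2.
-5 ≠ -2, so there is no saddle point; optimal play is mixed.
Left is strictly dominated by Right (it gives the kicker strictly more in every row), so the keeper never plays it.
On the remaining 2×2 (Near, Far vs Center, Right):
Let the kicker play Near with probability p. Expected payoff against Center: (-2)p + (-5)(1−p) = 3p − 5; against Right: (-6)p + 3(1−p) = −9p + 3.
Setting these equal: 3p − 5 = −9p + 3 ⇒ 12p = 8 ⇒ p = 2/3, and the value is (3)·(2/3) − 5 = -3.
For the keeper: with q = P(Center), equating Near's and Far's payoffs gives 4q − 6 = −8q + 3 ⇒ q = 3/4.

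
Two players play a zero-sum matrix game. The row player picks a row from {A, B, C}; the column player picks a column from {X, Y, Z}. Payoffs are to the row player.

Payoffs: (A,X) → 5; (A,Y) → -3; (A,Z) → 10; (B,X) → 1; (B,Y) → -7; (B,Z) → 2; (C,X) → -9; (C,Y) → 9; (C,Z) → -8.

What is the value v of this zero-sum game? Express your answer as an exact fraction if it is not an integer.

9/13

Row minima: A → -3, B → -7, C → -9; maximin = -3.
Column maxima: X → 5, Y → 9, Z → 10; minimax = 5.
-3 ≠ 5, so there is no saddle point; optimal play is mixed.
B is strictly dominated by A, so the row player never plays it.
Z is strictly dominated by X (it gives the row player strictly more in every row), so the column player never plays it.
On the remaining 2×2 (A, C vs X, Y):
Let the row player play A with probability p. Expected payoff against X: 5p + (-9)(1−p) = 14p − 9; against Y: (-3)p + 9(1−p) = −12p + 9.
Setting these equal: 14p − 9 = −12p + 9 ⇒ 26p = 18 ⇒ p = 9/13, and the value is (14)·(9/13) − 9 = 9/13.
For the column player: with q = P(X), equating A's and C's payoffs gives 8q − 3 = −18q + 9 ⇒ q = 6/13.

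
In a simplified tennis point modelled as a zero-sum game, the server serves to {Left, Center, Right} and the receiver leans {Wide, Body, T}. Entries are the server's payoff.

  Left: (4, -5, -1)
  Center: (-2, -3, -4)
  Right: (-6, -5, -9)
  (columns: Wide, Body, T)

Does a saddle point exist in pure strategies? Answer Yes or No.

Row minima: Left → -5, Center → -4, Right → -9; maximin = -4.
Column maxima: Wide → 4, Body → -3, T → -1; minimax = -3.
-4 ≠ -3, so no pure-strategy equilibrium exists.

No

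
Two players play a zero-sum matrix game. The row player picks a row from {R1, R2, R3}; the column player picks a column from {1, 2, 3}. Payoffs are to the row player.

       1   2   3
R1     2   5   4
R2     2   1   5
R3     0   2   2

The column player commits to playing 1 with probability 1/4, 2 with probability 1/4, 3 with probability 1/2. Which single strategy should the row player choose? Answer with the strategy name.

Expected payoff of R1: (1/4)·2 + (1/4)·5 + (1/2)·4 = 15/4.
Expected payoff of R2: (1/4)·2 + (1/4)·1 + (1/2)·5 = 13/4.
Expected payoff of R3: (1/4)·0 + (1/4)·2 + (1/2)·2 = 3/2.
The largest is 15/4, so the row player's best response is R1.

R1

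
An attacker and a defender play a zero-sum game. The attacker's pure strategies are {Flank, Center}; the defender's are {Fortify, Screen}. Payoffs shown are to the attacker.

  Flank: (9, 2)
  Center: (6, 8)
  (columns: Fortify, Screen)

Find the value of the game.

Row minima: Flank → 2, Center → 6; maximin = 6.
Column maxima: Fortify → 9, Screen → 8; minimax = 8.
6 ≠ 8, so there is no saddle point; optimal play is mixed.
Let the attacker play Flank with probability p. Expected payoff against Fortify: 9p + 6(1−p) = 3p + 6; against Screen: 2p + 8(1−p) = −6p + 8.
Setting these equal: 3p + 6 = −6p + 8 ⇒ 9p = 2 ⇒ p = 2/9, and the value is (3)·(2/9) + 6 = 20/3.
For the defender: with q = P(Fortify), equating Flank's and Center's payoffs gives 7q + 2 = −2q + 8 ⇒ q = 2/3.

20/3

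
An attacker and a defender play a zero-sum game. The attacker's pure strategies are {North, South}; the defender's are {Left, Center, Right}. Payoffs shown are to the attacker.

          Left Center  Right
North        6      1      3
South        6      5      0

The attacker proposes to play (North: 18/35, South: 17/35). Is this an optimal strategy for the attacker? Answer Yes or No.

Against Left this mix gives (18/35)·6 + (17/35)·6 = 6.
Against Center this mix gives (18/35)·1 + (17/35)·5 = 103/35.
Against Right this mix gives (18/35)·3 + (17/35)·0 = 54/35.
The defender will play Right, holding the attacker to 54/35. Shifting weight toward the row that does better against Right would raise this floor (the equalizing mix achieves 15/7 against both Right and Center), so the proposed strategy is not optimal.

No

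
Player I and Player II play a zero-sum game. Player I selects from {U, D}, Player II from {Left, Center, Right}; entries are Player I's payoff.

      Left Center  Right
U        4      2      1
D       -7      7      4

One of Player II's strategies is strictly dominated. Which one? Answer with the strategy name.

Right holds Player I's payoff strictly below Center in every row: 1 < 2, 4 < 7.
So Center is strictly dominated for Player II.

Center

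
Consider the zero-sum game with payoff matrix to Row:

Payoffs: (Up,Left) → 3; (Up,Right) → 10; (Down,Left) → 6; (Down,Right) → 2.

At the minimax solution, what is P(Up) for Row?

Row minima: Up → 3, Down → 2; maximin = 3.
Column maxima: Left → 6, Right → 10; minimax = 6.
3 ≠ 6, so there is no saddle point; optimal play is mixed.
Let Row play Up with probability p. Expected payoff against Left: 3p + 6(1−p) = −3p + 6; against Right: 10p + 2(1−p) = 8p + 2.
Setting these equal: −3p + 6 = 8p + 2 ⇒ −11p = -4 ⇒ p = 4/11, and the value is (-3)·(4/11) + 6 = 54/11.
For Column: with q = P(Left), equating Up's and Down's payoffs gives −7q + 10 = 4q + 2 ⇒ q = 8/11.

4/11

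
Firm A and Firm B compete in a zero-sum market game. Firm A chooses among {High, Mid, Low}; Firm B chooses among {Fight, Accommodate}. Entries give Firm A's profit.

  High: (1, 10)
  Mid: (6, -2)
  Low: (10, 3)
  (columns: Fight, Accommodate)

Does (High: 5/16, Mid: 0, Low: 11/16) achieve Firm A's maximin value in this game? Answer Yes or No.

Against Fight this mix gives (5/16)·1 + (11/16)·10 = 115/16.
Against Accommodate this mix gives (5/16)·10 + (11/16)·3 = 83/16.
Firm B will play Accommodate, holding Firm A to 83/16. Shifting weight toward the row that does better against Accommodate would raise this floor (the equalizing mix achieves 97/16 against both Accommodate and Fight), so the proposed strategy is not optimal.

No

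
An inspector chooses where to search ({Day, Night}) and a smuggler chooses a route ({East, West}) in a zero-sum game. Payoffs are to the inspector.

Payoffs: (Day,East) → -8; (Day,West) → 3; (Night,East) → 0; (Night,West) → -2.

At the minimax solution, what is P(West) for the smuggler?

Row minima: Day → -8, Night → -2; maximin = -2.
Column maxima: East → 0, West → 3; minimax = 0.
-2 ≠ 0, so there is no saddle point; optimal play is mixed.
Let the inspector play Day with probability p. Expected payoff against East: (-8)p + 0(1−p) = −8p; against West: 3p + (-2)(1−p) = 5p − 2.
Setting these equal: −8p = 5p − 2 ⇒ −13p = -2 ⇒ p = 2/13, and the value is (-8)·(2/13) = -16/13.
For the smuggler: with q = P(East), equating Day's and Night's payoffs gives −11q + 3 = 2q − 2 ⇒ q = 5/13.

8/13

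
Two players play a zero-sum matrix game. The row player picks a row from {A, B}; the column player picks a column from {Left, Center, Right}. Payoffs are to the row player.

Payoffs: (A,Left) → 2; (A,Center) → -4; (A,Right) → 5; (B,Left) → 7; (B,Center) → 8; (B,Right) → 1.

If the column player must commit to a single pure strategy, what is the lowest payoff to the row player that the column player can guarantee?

Column maxima: Left → 7, Center → 8, Right → 5.
The smallest of these is 5.

5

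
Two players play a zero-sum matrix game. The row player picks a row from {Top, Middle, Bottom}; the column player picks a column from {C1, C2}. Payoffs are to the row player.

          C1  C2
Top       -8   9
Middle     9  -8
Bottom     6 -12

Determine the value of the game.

Row minima: Top → -8, Middle → -8, Bottom → -12; maximin = -8.
Column maxima: C1 → 9, C2 → 9; minimax = 9.
-8 ≠ 9, so there is no saddle point; optimal play is mixed.
Bottom is strictly dominated by Middle, so the row player never plays it.
On the remaining 2×2 (Top, Middle vs C1, C2):
Let the row player play Top with probability p. Expected payoff against C1: (-8)p + 9(1−p) = −17p + 9; against C2: 9p + (-8)(1−p) = 17p − 8.
Setting these equal: −17p + 9 = 17p − 8 ⇒ −34p = -17 ⇒ p = 1/2, and the value is (-17)·(1/2) + 9 = 1/2.
For the column player: with q = P(C1), equating Top's and Middle's payoffs gives −17q + 9 = 17q − 8 ⇒ q = 1/2.

1/2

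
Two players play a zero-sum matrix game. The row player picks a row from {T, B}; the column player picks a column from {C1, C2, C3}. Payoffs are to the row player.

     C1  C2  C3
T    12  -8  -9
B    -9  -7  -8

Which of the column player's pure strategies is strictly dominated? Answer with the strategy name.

C3 holds the row player's payoff strictly below C2 in every row: -9 < -8, -8 < -7.
So C2 is strictly dominated for the column player.

C2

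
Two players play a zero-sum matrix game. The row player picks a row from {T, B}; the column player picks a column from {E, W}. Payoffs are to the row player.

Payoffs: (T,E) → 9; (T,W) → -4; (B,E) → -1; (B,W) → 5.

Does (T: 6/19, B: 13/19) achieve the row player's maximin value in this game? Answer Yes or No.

Against E this mix gives (6/19)·9 + (13/19)·(-1) = 41/19.
Against W this mix gives (6/19)·(-4) + (13/19)·5 = 41/19.
All of the column player's active replies (E, W) yield 41/19, and no column does worse for the row player. The mix makes the column player indifferent and guarantees 41/19, so it is optimal.

Yes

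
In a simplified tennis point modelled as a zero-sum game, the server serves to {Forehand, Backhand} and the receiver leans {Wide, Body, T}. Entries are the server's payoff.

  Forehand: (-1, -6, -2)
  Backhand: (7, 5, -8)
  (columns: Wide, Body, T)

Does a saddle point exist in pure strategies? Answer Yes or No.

Row minima: Forehand → -6, Backhand → -8; maximin = -6.
Column maxima: Wide → 7, Body → 5, T → -2; minimax = -2.
-6 ≠ -2, so no pure-strategy equilibrium exists.

No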